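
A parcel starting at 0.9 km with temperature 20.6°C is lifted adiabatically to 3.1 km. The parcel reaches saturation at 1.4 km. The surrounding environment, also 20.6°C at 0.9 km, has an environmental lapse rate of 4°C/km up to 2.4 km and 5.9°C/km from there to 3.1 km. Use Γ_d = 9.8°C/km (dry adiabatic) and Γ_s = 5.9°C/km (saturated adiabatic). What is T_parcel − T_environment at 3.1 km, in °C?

Parcel:
  900 → 1400 m (dry, 9.8°C/km): ΔT = -9.8 × 0.5 = -4.9°C → T = 15.7°C
  1400 → 3100 m (saturated, 5.9°C/km): ΔT = -5.9 × 1.7 = -10.03°C → T = 5.67°C
Environment:
  900 → 2400 m (environment, lower layer, 4°C/km): ΔT = -4 × 1.5 = -6°C → T = 14.6°C
  2400 → 3100 m (environment, upper layer, 5.9°C/km): ΔT = -5.9 × 0.7 = -4.13°C → T = 10.47°C
T_parcel − T_env = 5.67 − 10.47 = -4.8°C

-4.8°C (parcel cooler than environment)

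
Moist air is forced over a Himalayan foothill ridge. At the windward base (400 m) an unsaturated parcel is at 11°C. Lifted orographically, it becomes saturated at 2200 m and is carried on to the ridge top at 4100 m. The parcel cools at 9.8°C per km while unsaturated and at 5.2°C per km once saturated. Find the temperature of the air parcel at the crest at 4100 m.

400 → 2200 m (dry, 9.8°C/km): ΔT = -9.8 × 1.8 = -17.64°C → T = -6.64°C
2200 → 4100 m (saturated, 5.2°C/km): ΔT = -5.2 × 1.9 = -9.88°C → T = -16.52°C

-16.52°C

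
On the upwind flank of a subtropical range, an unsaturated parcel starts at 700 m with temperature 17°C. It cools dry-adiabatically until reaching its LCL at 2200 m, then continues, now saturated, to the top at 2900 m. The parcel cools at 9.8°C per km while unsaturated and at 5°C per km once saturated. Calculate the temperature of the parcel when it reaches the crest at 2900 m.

-1.2°C

From 700 m to 2200 m (dry): cools by 9.8 × 1.5 = 14.7°C, giving 2.3°C.
From 2200 m to 2900 m (saturated): cools by 5 × 0.7 = 3.5°C, giving -1.2°C.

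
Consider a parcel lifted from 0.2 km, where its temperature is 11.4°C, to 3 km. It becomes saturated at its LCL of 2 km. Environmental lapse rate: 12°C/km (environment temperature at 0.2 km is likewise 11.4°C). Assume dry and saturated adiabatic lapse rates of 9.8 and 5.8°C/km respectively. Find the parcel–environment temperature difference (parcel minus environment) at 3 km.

Parcel:
  200–2000 m, dry: Δz = 1.8 km ⇒ ΔT = -17.64°C; T = -6.24°C
  2000–3000 m, saturated: Δz = 1 km ⇒ ΔT = -5.8°C; T = -12.04°C
Environment:
  200–3000 m, environment: Δz = 2.8 km ⇒ ΔT = -33.6°C; T = -22.2°C
T_parcel − T_env = -12.04 − (-22.2) = +10.16°C

+10.16°C (parcel warmer than environment)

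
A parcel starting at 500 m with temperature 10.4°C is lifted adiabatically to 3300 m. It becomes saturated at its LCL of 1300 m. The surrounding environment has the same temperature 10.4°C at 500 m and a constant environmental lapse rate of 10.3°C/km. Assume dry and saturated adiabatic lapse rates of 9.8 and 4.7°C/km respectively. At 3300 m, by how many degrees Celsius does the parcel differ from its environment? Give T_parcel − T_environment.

+11.6°C (parcel warmer than environment)

Parcel:
  500 → 1300 m (dry, 9.8°C/km): ΔT = -9.8 × 0.8 = -7.84°C → T = 2.56°C
  1300 → 3300 m (saturated, 4.7°C/km): ΔT = -4.7 × 2 = -9.4°C → T = -6.84°C
Environment:
  500 → 3300 m (environment, 10.3°C/km): ΔT = -10.3 × 2.8 = -28.84°C → T = -18.44°C
T_parcel − T_env = -6.84 − (-18.44) = +11.6°C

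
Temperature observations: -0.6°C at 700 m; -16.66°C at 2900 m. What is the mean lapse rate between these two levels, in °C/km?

Γ = −ΔT/Δz = (-0.6 − (-16.66)) / (2900 − 700) m
  = 16.06°C / 2.2 km = 7.3°C/km

7.3°C/km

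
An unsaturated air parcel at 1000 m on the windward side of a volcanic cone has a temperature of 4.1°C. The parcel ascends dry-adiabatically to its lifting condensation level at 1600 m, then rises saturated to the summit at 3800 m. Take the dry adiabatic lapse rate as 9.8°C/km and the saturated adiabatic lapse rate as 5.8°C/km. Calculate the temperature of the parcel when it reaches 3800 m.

1000–1600 m, dry: Δz = 0.6 km ⇒ ΔT = -5.88°C; T = -1.78°C
1600–3800 m, saturated: Δz = 2.2 km ⇒ ΔT = -12.76°C; T = -14.54°C

-14.54°C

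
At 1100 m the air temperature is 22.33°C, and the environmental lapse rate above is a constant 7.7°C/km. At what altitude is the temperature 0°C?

Height above start = (22.33 − 0) / 7.7 = 2.9 km
Altitude = 1100 m + 2900 m = 4000 m

4000 m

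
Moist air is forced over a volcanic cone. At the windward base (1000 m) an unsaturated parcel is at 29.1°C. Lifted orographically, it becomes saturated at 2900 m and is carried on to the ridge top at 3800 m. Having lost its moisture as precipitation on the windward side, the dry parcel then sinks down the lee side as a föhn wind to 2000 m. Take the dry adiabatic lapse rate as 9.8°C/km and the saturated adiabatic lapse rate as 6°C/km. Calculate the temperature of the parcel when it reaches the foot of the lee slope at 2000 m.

1000 → 2900 m (dry, 9.8°C/km): ΔT = -9.8 × 1.9 = -18.62°C → T = 10.48°C
2900 → 3800 m (saturated, 6°C/km): ΔT = -6 × 0.9 = -5.4°C → T = 5.08°C
3800 → 2000 m (dry descent, 9.8°C/km): ΔT = +9.8 × 1.8 = +17.64°C → T = 22.72°C

22.72°C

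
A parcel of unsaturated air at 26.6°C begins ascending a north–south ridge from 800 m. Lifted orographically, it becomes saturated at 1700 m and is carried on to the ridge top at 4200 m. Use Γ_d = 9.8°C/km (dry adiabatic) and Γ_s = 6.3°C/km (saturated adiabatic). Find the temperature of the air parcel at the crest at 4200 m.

800 → 1700 m (dry, 9.8°C/km): ΔT = -9.8 × 0.9 = -8.82°C → T = 17.78°C
1700 → 4200 m (saturated, 6.3°C/km): ΔT = -6.3 × 2.5 = -15.75°C → T = 2.03°C

2.03°C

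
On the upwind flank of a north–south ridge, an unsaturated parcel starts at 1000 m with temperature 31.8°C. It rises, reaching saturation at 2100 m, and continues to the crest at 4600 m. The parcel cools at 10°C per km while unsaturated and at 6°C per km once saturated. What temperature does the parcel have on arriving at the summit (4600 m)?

1000 → 2100 m (dry, 10°C/km): ΔT = -10 × 1.1 = -11°C → T = 20.8°C
2100 → 4600 m (saturated, 6°C/km): ΔT = -6 × 2.5 = -15°C → T = 5.8°C

5.8°C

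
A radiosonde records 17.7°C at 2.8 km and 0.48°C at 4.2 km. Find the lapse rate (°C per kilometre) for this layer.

12.3°C/km

Γ = −ΔT/Δz = (17.7 − 0.48) / (4200 − 2800) m
  = 17.22°C / 1.4 km = 12.3°C/km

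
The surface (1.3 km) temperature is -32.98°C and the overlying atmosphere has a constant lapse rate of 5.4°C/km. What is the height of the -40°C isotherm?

2.6 km

Height above start = (-32.98 − (-40)) / 5.4 = 1.3 km
Altitude = 1300 m + 1300 m = 2600 m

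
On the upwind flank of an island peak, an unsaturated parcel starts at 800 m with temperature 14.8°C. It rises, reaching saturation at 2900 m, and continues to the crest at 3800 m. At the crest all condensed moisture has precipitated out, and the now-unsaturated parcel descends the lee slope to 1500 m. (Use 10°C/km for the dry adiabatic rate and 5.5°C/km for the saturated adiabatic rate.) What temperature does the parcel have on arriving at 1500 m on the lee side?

11.85°C

800–2900 m, dry: Δz = 2.1 km ⇒ ΔT = -21°C; T = -6.2°C
2900–3800 m, saturated: Δz = 0.9 km ⇒ ΔT = -4.95°C; T = -11.15°C
3800–1500 m, dry descent: Δz = 2.3 km ⇒ ΔT = +23°C; T = 11.85°C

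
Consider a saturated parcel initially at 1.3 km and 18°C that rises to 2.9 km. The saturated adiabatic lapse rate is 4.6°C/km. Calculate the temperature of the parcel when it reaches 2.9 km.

Saturated adiabatic to 2900 m: -4.6 × 1.6 km = -7.36°C, so T = 10.64°C.

10.64°C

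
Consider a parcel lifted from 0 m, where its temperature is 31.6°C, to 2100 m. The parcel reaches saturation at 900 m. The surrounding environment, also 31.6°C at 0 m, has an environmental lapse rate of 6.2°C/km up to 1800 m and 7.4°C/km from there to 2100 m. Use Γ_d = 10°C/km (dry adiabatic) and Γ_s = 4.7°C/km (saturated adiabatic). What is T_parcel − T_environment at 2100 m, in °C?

-1.26°C (parcel cooler than environment)

Parcel:
  Dry to 900 m: -10 × 0.9 km = -9°C, so T = 22.6°C.
  Saturated to 2100 m: -4.7 × 1.2 km = -5.64°C, so T = 16.96°C.
Environment:
  Environment, lower layer to 1800 m: -6.2 × 1.8 km = -11.16°C, so T = 20.44°C.
  Environment, upper layer to 2100 m: -7.4 × 0.3 km = -2.22°C, so T = 18.22°C.
T_parcel − T_env = 16.96 − 18.22 = -1.26°C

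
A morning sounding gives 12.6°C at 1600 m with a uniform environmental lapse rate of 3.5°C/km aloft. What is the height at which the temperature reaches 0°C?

Height above start = (12.6 − 0) / 3.5 = 3.6 km
Altitude = 1600 m + 3600 m = 5200 m

5200 m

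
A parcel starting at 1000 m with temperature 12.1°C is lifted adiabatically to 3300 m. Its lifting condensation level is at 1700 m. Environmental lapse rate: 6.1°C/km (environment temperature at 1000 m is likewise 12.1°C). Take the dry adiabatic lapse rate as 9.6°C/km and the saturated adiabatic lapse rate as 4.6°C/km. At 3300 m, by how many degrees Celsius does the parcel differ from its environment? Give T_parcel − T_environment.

Parcel:
  1000 → 1700 m (dry, 9.6°C/km): ΔT = -9.6 × 0.7 = -6.72°C → T = 5.38°C
  1700 → 3300 m (saturated, 4.6°C/km): ΔT = -4.6 × 1.6 = -7.36°C → T = -1.98°C
Environment:
  1000 → 3300 m (environment, 6.1°C/km): ΔT = -6.1 × 2.3 = -14.03°C → T = -1.93°C
T_parcel − T_env = -1.98 − (-1.93) = -0.05°C

-0.05°C (parcel cooler than environment)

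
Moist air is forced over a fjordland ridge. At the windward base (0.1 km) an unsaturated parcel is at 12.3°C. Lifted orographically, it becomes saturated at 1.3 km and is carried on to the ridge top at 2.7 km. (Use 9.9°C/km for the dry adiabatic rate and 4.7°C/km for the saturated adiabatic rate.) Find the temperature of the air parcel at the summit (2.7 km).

100–1300 m, dry: Δz = 1.2 km ⇒ ΔT = -11.88°C; T = 0.42°C
1300–2700 m, saturated: Δz = 1.4 km ⇒ ΔT = -6.58°C; T = -6.16°C

-6.16°C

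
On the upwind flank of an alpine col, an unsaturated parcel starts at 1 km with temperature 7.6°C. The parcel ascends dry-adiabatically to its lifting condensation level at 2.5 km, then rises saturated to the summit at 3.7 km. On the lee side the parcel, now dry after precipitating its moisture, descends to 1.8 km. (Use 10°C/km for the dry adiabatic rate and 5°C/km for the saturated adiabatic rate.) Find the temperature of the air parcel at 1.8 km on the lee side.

5.6°C

From 1000 m to 2500 m (dry): cools by 10 × 1.5 = 15°C, giving -7.4°C.
From 2500 m to 3700 m (saturated): cools by 5 × 1.2 = 6°C, giving -13.4°C.
From 3700 m to 1800 m (dry descent): warms by 10 × 1.9 = 19°C, giving 5.6°C.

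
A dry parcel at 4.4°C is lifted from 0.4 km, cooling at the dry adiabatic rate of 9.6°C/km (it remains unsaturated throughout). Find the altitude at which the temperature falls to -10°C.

1.9 km

Height above start = (4.4 − (-10)) / 9.6 = 1.5 km
Altitude = 400 m + 1500 m = 1900 m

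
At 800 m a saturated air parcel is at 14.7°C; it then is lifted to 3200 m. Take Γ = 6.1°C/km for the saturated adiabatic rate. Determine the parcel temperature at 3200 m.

0.06°C

From 800 m to 3200 m (saturated adiabatic): cools by 6.1 × 2.4 = 14.64°C, giving 0.06°C.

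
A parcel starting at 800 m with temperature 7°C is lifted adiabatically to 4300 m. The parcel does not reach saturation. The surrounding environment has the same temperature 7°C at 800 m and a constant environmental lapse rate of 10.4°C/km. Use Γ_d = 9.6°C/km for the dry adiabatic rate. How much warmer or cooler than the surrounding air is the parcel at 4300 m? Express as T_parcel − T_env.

Parcel:
  800 → 4300 m (dry, 9.6°C/km): ΔT = -9.6 × 3.5 = -33.6°C → T = -26.6°C
Environment:
  800 → 4300 m (environment, 10.4°C/km): ΔT = -10.4 × 3.5 = -36.4°C → T = -29.4°C
T_parcel − T_env = -26.6 − (-29.4) = +2.8°C

+2.8°C (parcel warmer than environment)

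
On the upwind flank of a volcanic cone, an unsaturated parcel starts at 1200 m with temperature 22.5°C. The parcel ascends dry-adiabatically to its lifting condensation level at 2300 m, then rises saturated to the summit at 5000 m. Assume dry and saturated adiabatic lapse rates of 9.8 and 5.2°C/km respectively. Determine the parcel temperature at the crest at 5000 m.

-2.32°C

Dry to 2300 m: -9.8 × 1.1 km = -10.78°C, so T = 11.72°C.
Saturated to 5000 m: -5.2 × 2.7 km = -14.04°C, so T = -2.32°C.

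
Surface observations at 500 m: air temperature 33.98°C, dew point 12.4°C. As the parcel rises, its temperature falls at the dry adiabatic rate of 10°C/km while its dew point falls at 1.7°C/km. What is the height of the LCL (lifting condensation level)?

T and T_d converge at 10 − 1.7 = 8.3°C per km
Height above start = (33.98 − 12.4) / 8.3 = 2.6 km
LCL altitude = 500 m + 2600 m = 3100 m

3100 m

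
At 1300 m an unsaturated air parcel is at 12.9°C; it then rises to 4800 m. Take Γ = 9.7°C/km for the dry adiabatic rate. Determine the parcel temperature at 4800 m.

-21.05°C

From 1300 m to 4800 m (dry adiabatic): cools by 9.7 × 3.5 = 33.95°C, giving -21.05°C.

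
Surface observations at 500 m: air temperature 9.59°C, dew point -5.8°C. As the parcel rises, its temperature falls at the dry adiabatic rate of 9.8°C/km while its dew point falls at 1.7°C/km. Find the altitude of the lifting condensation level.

2400 m

T and T_d converge at 9.8 − 1.7 = 8.1°C per km
Height above start = (9.59 − (-5.8)) / 8.1 = 1.9 km
LCL altitude = 500 m + 1900 m = 2400 m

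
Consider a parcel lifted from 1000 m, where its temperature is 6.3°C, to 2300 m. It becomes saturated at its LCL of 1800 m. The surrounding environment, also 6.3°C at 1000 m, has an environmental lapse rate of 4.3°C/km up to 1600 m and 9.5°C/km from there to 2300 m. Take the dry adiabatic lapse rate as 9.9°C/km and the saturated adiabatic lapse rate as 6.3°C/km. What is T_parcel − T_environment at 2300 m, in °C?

Parcel:
  From 1000 m to 1800 m (dry): cools by 9.9 × 0.8 = 7.92°C, giving -1.62°C.
  From 1800 m to 2300 m (saturated): cools by 6.3 × 0.5 = 3.15°C, giving -4.77°C.
Environment:
  From 1000 m to 1600 m (environment, lower layer): cools by 4.3 × 0.6 = 2.58°C, giving 3.72°C.
  From 1600 m to 2300 m (environment, upper layer): cools by 9.5 × 0.7 = 6.65°C, giving -2.93°C.
T_parcel − T_env = -4.77 − (-2.93) = -1.84°C

-1.84°C (parcel cooler than environment)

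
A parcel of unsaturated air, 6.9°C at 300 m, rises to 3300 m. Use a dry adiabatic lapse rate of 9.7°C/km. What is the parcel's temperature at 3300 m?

300 → 3300 m (dry adiabatic, 9.7°C/km): ΔT = -9.7 × 3 = -29.1°C → T = -22.2°C

-22.2°C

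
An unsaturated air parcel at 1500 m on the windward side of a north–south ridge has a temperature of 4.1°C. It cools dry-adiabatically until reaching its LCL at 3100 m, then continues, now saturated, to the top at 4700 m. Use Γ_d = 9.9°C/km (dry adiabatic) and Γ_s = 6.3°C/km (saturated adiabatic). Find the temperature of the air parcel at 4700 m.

-21.82°C

1500 → 3100 m (dry, 9.9°C/km): ΔT = -9.9 × 1.6 = -15.84°C → T = -11.74°C
3100 → 4700 m (saturated, 6.3°C/km): ΔT = -6.3 × 1.6 = -10.08°C → T = -21.82°C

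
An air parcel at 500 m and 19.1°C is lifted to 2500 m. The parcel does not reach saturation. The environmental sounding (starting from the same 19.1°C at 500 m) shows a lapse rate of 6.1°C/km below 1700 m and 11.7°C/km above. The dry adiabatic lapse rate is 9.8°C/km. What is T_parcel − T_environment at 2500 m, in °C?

Parcel:
  500 → 2500 m (dry, 9.8°C/km): ΔT = -9.8 × 2 = -19.6°C → T = -0.5°C
Environment:
  500 → 1700 m (environment, lower layer, 6.1°C/km): ΔT = -6.1 × 1.2 = -7.32°C → T = 11.78°C
  1700 → 2500 m (environment, upper layer, 11.7°C/km): ΔT = -11.7 × 0.8 = -9.36°C → T = 2.42°C
T_parcel − T_env = -0.5 − 2.42 = -2.92°C

-2.92°C (parcel cooler than environment)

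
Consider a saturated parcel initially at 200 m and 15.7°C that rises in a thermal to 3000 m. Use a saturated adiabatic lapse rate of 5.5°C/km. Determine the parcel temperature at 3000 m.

0.3°C

200 → 3000 m (saturated adiabatic, 5.5°C/km): ΔT = -5.5 × 2.8 = -15.4°C → T = 0.3°C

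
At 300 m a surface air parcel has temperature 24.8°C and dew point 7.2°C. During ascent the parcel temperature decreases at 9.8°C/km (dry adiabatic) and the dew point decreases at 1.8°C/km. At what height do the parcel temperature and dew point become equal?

2500 m

T and T_d converge at 9.8 − 1.8 = 8°C per km
Height above start = (24.8 − 7.2) / 8 = 2.2 km
LCL altitude = 300 m + 2200 m = 2500 m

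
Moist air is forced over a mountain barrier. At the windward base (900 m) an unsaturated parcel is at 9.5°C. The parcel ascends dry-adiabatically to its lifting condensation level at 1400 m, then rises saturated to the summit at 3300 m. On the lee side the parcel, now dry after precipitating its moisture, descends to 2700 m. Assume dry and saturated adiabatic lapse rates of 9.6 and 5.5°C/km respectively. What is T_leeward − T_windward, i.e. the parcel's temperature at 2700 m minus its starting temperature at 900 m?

From 900 m to 1400 m (dry): cools by 9.6 × 0.5 = 4.8°C, giving 4.7°C.
From 1400 m to 3300 m (saturated): cools by 5.5 × 1.9 = 10.45°C, giving -5.75°C.
From 3300 m to 2700 m (dry descent): warms by 9.6 × 0.6 = 5.76°C, giving 0.01°C.
Net change vs windward start: 0.01 − 9.5 = -9.49°C

-9.49°C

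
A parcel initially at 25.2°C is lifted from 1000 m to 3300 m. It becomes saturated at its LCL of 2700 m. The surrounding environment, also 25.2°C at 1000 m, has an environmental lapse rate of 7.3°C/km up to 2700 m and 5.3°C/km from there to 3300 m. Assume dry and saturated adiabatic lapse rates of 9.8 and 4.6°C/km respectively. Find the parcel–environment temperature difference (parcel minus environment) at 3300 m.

Parcel:
  1000 → 2700 m (dry, 9.8°C/km): ΔT = -9.8 × 1.7 = -16.66°C → T = 8.54°C
  2700 → 3300 m (saturated, 4.6°C/km): ΔT = -4.6 × 0.6 = -2.76°C → T = 5.78°C
Environment:
  1000 → 2700 m (environment, lower layer, 7.3°C/km): ΔT = -7.3 × 1.7 = -12.41°C → T = 12.79°C
  2700 → 3300 m (environment, upper layer, 5.3°C/km): ΔT = -5.3 × 0.6 = -3.18°C → T = 9.61°C
T_parcel − T_env = 5.78 − 9.61 = -3.83°C

-3.83°C (parcel cooler than environment)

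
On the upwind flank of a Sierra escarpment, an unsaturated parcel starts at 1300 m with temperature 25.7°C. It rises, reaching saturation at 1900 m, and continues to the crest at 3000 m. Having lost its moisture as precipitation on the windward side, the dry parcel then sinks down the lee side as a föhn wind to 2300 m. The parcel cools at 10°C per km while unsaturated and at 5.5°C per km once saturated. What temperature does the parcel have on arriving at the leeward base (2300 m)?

1300 → 1900 m (dry, 10°C/km): ΔT = -10 × 0.6 = -6°C → T = 19.7°C
1900 → 3000 m (saturated, 5.5°C/km): ΔT = -5.5 × 1.1 = -6.05°C → T = 13.65°C
3000 → 2300 m (dry descent, 10°C/km): ΔT = +10 × 0.7 = +7°C → T = 20.65°C

20.65°C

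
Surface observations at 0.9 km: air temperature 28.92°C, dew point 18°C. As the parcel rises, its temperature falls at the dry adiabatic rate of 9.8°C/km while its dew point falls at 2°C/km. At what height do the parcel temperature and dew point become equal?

2.3 km

T and T_d converge at 9.8 − 2 = 7.8°C per km
Height above start = (28.92 − 18) / 7.8 = 1.4 km
LCL altitude = 900 m + 1400 m = 2300 m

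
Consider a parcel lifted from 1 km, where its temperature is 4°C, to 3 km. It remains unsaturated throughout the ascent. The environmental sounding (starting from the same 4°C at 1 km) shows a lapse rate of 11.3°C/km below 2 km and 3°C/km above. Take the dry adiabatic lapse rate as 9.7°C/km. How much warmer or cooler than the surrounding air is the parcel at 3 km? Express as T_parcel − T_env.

Parcel:
  1000 → 3000 m (dry, 9.7°C/km): ΔT = -9.7 × 2 = -19.4°C → T = -15.4°C
Environment:
  1000 → 2000 m (environment, lower layer, 11.3°C/km): ΔT = -11.3 × 1 = -11.3°C → T = -7.3°C
  2000 → 3000 m (environment, upper layer, 3°C/km): ΔT = -3 × 1 = -3°C → T = -10.3°C
T_parcel − T_env = -15.4 − (-10.3) = -5.1°C

-5.1°C (parcel cooler than environment)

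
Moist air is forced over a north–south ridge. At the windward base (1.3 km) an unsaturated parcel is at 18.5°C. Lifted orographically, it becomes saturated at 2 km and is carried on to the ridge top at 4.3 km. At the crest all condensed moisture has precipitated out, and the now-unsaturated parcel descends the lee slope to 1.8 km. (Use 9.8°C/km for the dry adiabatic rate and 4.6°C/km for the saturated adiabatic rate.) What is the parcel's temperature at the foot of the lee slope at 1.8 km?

25.56°C

1300–2000 m, dry: Δz = 0.7 km ⇒ ΔT = -6.86°C; T = 11.64°C
2000–4300 m, saturated: Δz = 2.3 km ⇒ ΔT = -10.58°C; T = 1.06°C
4300–1800 m, dry descent: Δz = 2.5 km ⇒ ΔT = +24.5°C; T = 25.56°C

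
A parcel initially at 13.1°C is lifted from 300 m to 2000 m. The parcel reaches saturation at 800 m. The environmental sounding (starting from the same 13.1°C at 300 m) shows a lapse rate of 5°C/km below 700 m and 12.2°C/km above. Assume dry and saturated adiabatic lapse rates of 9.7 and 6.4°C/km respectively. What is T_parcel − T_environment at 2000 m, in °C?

Parcel:
  300–800 m, dry: Δz = 0.5 km ⇒ ΔT = -4.85°C; T = 8.25°C
  800–2000 m, saturated: Δz = 1.2 km ⇒ ΔT = -7.68°C; T = 0.57°C
Environment:
  300–700 m, environment, lower layer: Δz = 0.4 km ⇒ ΔT = -2°C; T = 11.1°C
  700–2000 m, environment, upper layer: Δz = 1.3 km ⇒ ΔT = -15.86°C; T = -4.76°C
T_parcel − T_env = 0.57 − (-4.76) = +5.33°C

+5.33°C (parcel warmer than environment)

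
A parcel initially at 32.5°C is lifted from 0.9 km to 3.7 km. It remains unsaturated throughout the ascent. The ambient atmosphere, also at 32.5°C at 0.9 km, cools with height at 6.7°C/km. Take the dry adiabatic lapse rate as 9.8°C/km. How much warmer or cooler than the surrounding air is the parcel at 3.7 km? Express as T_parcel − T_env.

Parcel:
  From 900 m to 3700 m (dry): cools by 9.8 × 2.8 = 27.44°C, giving 5.06°C.
Environment:
  From 900 m to 3700 m (environment): cools by 6.7 × 2.8 = 18.76°C, giving 13.74°C.
T_parcel − T_env = 5.06 − 13.74 = -8.68°C

-8.68°C (parcel cooler than environment)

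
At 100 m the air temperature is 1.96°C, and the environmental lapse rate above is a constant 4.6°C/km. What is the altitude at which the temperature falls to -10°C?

Height above start = (1.96 − (-10)) / 4.6 = 2.6 km
Altitude = 100 m + 2600 m = 2700 m

2700 m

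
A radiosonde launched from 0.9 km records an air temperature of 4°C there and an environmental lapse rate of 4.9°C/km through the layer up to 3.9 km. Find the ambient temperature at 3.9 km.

-10.7°C

900 → 3900 m (environmental, 4.9°C/km): ΔT = -4.9 × 3 = -14.7°C → T = -10.7°C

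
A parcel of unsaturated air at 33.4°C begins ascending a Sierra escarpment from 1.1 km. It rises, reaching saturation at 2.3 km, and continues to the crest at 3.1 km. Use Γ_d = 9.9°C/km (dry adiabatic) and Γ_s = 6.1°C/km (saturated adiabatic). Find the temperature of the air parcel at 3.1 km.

Dry to 2300 m: -9.9 × 1.2 km = -11.88°C, so T = 21.52°C.
Saturated to 3100 m: -6.1 × 0.8 km = -4.88°C, so T = 16.64°C.

16.64°C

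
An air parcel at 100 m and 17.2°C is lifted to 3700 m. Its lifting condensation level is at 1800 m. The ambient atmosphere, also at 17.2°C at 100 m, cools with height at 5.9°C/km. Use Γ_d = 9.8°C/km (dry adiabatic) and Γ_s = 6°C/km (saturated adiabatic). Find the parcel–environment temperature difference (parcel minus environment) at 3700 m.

-6.82°C (parcel cooler than environment)

Parcel:
  Dry to 1800 m: -9.8 × 1.7 km = -16.66°C, so T = 0.54°C.
  Saturated to 3700 m: -6 × 1.9 km = -11.4°C, so T = -10.86°C.
Environment:
  Environment to 3700 m: -5.9 × 3.6 km = -21.24°C, so T = -4.04°C.
T_parcel − T_env = -10.86 − (-4.04) = -6.82°C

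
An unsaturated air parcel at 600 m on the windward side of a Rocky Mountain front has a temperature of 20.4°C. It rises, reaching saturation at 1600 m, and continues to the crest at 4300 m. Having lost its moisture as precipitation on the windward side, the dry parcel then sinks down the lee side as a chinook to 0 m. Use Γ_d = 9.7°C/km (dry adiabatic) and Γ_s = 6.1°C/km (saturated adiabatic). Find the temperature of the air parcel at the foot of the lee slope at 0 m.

35.94°C

Dry to 1600 m: -9.7 × 1 km = -9.7°C, so T = 10.7°C.
Saturated to 4300 m: -6.1 × 2.7 km = -16.47°C, so T = -5.77°C.
Dry descent to 0 m: +9.7 × 4.3 km = +41.71°C, so T = 35.94°C.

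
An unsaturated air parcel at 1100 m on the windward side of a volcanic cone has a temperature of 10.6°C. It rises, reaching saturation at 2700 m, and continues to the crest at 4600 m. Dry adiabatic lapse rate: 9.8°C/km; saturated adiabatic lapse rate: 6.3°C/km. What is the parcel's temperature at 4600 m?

-17.05°C

Dry to 2700 m: -9.8 × 1.6 km = -15.68°C, so T = -5.08°C.
Saturated to 4600 m: -6.3 × 1.9 km = -11.97°C, so T = -17.05°C.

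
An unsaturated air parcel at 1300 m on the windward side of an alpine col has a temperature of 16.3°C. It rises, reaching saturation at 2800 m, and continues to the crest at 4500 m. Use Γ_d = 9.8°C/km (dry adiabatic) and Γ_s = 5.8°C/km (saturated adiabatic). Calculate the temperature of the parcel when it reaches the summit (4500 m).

1300–2800 m, dry: Δz = 1.5 km ⇒ ΔT = -14.7°C; T = 1.6°C
2800–4500 m, saturated: Δz = 1.7 km ⇒ ΔT = -9.86°C; T = -8.26°C

-8.26°C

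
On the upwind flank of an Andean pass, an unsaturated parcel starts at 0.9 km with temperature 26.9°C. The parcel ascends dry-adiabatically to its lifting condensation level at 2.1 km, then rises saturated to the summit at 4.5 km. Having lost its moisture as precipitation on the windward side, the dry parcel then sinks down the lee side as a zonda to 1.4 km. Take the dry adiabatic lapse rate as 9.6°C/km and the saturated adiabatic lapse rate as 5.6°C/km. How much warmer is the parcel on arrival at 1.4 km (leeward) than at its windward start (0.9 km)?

900 → 2100 m (dry, 9.6°C/km): ΔT = -9.6 × 1.2 = -11.52°C → T = 15.38°C
2100 → 4500 m (saturated, 5.6°C/km): ΔT = -5.6 × 2.4 = -13.44°C → T = 1.94°C
4500 → 1400 m (dry descent, 9.6°C/km): ΔT = +9.6 × 3.1 = +29.76°C → T = 31.7°C
Net change vs windward start: 31.7 − 26.9 = +4.8°C

+4.8°C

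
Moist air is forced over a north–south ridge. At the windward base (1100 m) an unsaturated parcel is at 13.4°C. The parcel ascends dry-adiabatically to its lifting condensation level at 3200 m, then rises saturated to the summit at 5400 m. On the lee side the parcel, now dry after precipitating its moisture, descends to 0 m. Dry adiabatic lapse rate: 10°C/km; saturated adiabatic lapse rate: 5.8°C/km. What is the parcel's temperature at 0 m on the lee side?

From 1100 m to 3200 m (dry): cools by 10 × 2.1 = 21°C, giving -7.6°C.
From 3200 m to 5400 m (saturated): cools by 5.8 × 2.2 = 12.76°C, giving -20.36°C.
From 5400 m to 0 m (dry descent): warms by 10 × 5.4 = 54°C, giving 33.64°C.

33.64°C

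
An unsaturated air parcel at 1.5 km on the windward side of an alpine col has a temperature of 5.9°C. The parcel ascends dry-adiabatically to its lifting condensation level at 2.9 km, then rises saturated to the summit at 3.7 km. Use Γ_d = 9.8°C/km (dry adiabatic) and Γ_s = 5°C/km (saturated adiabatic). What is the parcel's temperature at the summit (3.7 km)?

-11.82°C

From 1500 m to 2900 m (dry): cools by 9.8 × 1.4 = 13.72°C, giving -7.82°C.
From 2900 m to 3700 m (saturated): cools by 5 × 0.8 = 4°C, giving -11.82°C.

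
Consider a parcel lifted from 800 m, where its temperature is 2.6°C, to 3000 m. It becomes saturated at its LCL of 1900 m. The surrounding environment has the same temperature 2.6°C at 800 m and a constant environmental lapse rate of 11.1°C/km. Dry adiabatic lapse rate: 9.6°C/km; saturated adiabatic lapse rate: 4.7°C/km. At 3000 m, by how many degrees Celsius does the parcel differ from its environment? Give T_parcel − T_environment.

+8.69°C (parcel warmer than environment)

Parcel:
  From 800 m to 1900 m (dry): cools by 9.6 × 1.1 = 10.56°C, giving -7.96°C.
  From 1900 m to 3000 m (saturated): cools by 4.7 × 1.1 = 5.17°C, giving -13.13°C.
Environment:
  From 800 m to 3000 m (environment): cools by 11.1 × 2.2 = 24.42°C, giving -21.82°C.
T_parcel − T_env = -13.13 − (-21.82) = +8.69°C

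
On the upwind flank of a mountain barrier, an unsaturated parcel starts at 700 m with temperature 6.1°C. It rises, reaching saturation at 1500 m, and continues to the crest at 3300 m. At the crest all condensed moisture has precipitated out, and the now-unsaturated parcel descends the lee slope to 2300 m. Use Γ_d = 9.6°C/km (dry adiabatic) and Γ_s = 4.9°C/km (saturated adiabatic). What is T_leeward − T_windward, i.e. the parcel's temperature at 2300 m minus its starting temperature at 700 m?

-6.9°C

Dry to 1500 m: -9.6 × 0.8 km = -7.68°C, so T = -1.58°C.
Saturated to 3300 m: -4.9 × 1.8 km = -8.82°C, so T = -10.4°C.
Dry descent to 2300 m: +9.6 × 1 km = +9.6°C, so T = -0.8°C.
Net change vs windward start: -0.8 − 6.1 = -6.9°C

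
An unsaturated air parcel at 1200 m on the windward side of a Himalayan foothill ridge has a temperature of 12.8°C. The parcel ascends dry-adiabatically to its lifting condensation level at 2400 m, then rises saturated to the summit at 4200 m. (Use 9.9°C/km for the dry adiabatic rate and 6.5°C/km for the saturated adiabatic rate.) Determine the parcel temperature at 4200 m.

-10.78°C

Dry to 2400 m: -9.9 × 1.2 km = -11.88°C, so T = 0.92°C.
Saturated to 4200 m: -6.5 × 1.8 km = -11.7°C, so T = -10.78°C.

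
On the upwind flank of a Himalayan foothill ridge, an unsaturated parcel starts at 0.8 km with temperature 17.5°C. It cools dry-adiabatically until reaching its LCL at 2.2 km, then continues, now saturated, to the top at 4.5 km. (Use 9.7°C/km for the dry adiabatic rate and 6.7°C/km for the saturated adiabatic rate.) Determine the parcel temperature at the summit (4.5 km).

-11.49°C

800 → 2200 m (dry, 9.7°C/km): ΔT = -9.7 × 1.4 = -13.58°C → T = 3.92°C
2200 → 4500 m (saturated, 6.7°C/km): ΔT = -6.7 × 2.3 = -15.41°C → T = -11.49°C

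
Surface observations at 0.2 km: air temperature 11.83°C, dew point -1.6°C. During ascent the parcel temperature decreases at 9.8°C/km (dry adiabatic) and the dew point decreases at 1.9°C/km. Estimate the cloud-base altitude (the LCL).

T and T_d converge at 9.8 − 1.9 = 7.9°C per km
Height above start = (11.83 − (-1.6)) / 7.9 = 1.7 km
LCL altitude = 200 m + 1700 m = 1900 m

1.9 km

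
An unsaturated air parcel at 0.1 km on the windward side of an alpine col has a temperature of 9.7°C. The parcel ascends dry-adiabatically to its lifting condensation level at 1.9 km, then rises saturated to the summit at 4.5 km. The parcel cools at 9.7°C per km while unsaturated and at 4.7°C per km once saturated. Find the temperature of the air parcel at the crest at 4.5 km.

-19.98°C

From 100 m to 1900 m (dry): cools by 9.7 × 1.8 = 17.46°C, giving -7.76°C.
From 1900 m to 4500 m (saturated): cools by 4.7 × 2.6 = 12.22°C, giving -19.98°C.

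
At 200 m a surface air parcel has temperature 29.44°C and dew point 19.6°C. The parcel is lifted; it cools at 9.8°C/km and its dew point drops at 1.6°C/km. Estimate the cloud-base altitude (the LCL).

T and T_d converge at 9.8 − 1.6 = 8.2°C per km
Height above start = (29.44 − 19.6) / 8.2 = 1.2 km
LCL altitude = 200 m + 1200 m = 1400 m

1400 m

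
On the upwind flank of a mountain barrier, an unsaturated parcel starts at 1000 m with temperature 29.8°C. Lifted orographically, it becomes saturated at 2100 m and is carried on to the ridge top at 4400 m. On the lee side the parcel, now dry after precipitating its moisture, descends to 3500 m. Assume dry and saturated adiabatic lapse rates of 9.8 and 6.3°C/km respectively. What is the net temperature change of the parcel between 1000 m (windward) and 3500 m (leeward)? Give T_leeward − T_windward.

1000–2100 m, dry: Δz = 1.1 km ⇒ ΔT = -10.78°C; T = 19.02°C
2100–4400 m, saturated: Δz = 2.3 km ⇒ ΔT = -14.49°C; T = 4.53°C
4400–3500 m, dry descent: Δz = 0.9 km ⇒ ΔT = +8.82°C; T = 13.35°C
Net change vs windward start: 13.35 − 29.8 = -16.45°C

-16.45°C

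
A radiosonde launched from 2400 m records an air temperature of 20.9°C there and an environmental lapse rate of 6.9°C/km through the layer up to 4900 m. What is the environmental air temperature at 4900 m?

3.65°C

From 2400 m to 4900 m (environmental): cools by 6.9 × 2.5 = 17.25°C, giving 3.65°C.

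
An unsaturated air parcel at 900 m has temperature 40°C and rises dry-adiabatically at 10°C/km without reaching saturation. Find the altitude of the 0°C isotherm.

Height above start = (40 − 0) / 10 = 4 km
Altitude = 900 m + 4000 m = 4900 m

4900 m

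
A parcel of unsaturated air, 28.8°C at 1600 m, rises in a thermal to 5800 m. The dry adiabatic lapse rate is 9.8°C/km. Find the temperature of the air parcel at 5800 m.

-12.36°C

From 1600 m to 5800 m (dry adiabatic): cools by 9.8 × 4.2 = 41.16°C, giving -12.36°C.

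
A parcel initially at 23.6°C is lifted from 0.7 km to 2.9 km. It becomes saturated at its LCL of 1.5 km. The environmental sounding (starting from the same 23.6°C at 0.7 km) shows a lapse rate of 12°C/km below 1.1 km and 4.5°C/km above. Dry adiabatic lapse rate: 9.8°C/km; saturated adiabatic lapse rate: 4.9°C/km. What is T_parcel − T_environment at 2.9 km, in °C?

-1.8°C (parcel cooler than environment)

Parcel:
  From 700 m to 1500 m (dry): cools by 9.8 × 0.8 = 7.84°C, giving 15.76°C.
  From 1500 m to 2900 m (saturated): cools by 4.9 × 1.4 = 6.86°C, giving 8.9°C.
Environment:
  From 700 m to 1100 m (environment, lower layer): cools by 12 × 0.4 = 4.8°C, giving 18.8°C.
  From 1100 m to 2900 m (environment, upper layer): cools by 4.5 × 1.8 = 8.1°C, giving 10.7°C.
T_parcel − T_env = 8.9 − 10.7 = -1.8°C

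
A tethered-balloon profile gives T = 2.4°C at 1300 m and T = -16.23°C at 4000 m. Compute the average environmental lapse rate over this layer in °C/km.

Γ = −ΔT/Δz = (2.4 − (-16.23)) / (4000 − 1300) m
  = 18.63°C / 2.7 km = 6.9°C/km

6.9°C/km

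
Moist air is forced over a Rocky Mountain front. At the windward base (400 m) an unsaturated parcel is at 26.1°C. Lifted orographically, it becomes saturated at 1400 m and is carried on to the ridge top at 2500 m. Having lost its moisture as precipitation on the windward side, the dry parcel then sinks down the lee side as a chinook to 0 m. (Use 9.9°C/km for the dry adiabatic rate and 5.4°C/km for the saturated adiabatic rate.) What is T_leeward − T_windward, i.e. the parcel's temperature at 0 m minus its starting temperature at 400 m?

Dry to 1400 m: -9.9 × 1 km = -9.9°C, so T = 16.2°C.
Saturated to 2500 m: -5.4 × 1.1 km = -5.94°C, so T = 10.26°C.
Dry descent to 0 m: +9.9 × 2.5 km = +24.75°C, so T = 35.01°C.
Net change vs windward start: 35.01 − 26.1 = +8.91°C

+8.91°C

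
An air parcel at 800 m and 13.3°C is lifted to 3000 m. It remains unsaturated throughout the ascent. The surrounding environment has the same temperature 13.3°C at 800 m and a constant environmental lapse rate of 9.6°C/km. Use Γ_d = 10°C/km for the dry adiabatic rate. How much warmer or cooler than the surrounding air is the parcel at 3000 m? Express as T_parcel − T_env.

Parcel:
  From 800 m to 3000 m (dry): cools by 10 × 2.2 = 22°C, giving -8.7°C.
Environment:
  From 800 m to 3000 m (environment): cools by 9.6 × 2.2 = 21.12°C, giving -7.82°C.
T_parcel − T_env = -8.7 − (-7.82) = -0.88°C

-0.88°C (parcel cooler than environment)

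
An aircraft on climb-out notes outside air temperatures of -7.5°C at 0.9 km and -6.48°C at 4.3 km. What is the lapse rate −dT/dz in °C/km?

-0.3°C/km

Γ = −ΔT/Δz = (-7.5 − (-6.48)) / (4300 − 900) m
  = -1.02°C / 3.4 km = -0.3°C/km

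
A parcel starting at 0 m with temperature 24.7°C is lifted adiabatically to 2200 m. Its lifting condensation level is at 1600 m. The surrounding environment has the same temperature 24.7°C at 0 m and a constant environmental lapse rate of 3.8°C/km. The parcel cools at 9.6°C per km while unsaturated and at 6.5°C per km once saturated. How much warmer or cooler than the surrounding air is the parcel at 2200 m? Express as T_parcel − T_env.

Parcel:
  Dry to 1600 m: -9.6 × 1.6 km = -15.36°C, so T = 9.34°C.
  Saturated to 2200 m: -6.5 × 0.6 km = -3.9°C, so T = 5.44°C.
Environment:
  Environment to 2200 m: -3.8 × 2.2 km = -8.36°C, so T = 16.34°C.
T_parcel − T_env = 5.44 − 16.34 = -10.9°C

-10.9°C (parcel cooler than environment)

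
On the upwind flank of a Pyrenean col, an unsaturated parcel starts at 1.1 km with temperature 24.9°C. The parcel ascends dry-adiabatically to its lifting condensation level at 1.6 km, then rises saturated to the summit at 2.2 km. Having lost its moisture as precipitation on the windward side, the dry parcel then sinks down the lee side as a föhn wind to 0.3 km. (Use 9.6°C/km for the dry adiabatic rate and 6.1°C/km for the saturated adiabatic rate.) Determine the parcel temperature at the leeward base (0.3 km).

34.68°C

1100–1600 m, dry: Δz = 0.5 km ⇒ ΔT = -4.8°C; T = 20.1°C
1600–2200 m, saturated: Δz = 0.6 km ⇒ ΔT = -3.66°C; T = 16.44°C
2200–300 m, dry descent: Δz = 1.9 km ⇒ ΔT = +18.24°C; T = 34.68°C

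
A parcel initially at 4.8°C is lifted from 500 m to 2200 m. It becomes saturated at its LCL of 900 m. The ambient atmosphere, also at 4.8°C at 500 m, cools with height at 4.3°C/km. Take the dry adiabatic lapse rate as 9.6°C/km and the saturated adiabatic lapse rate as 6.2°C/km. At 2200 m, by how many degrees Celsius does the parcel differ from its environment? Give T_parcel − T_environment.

-4.59°C (parcel cooler than environment)

Parcel:
  From 500 m to 900 m (dry): cools by 9.6 × 0.4 = 3.84°C, giving 0.96°C.
  From 900 m to 2200 m (saturated): cools by 6.2 × 1.3 = 8.06°C, giving -7.1°C.
Environment:
  From 500 m to 2200 m (environment): cools by 4.3 × 1.7 = 7.31°C, giving -2.51°C.
T_parcel − T_env = -7.1 − (-2.51) = -4.59°C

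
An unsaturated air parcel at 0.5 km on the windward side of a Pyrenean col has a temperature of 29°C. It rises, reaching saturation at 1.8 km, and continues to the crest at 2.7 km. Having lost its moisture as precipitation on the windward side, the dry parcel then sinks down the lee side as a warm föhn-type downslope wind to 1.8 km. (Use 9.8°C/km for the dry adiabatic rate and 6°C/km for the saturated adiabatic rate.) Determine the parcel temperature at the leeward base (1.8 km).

500 → 1800 m (dry, 9.8°C/km): ΔT = -9.8 × 1.3 = -12.74°C → T = 16.26°C
1800 → 2700 m (saturated, 6°C/km): ΔT = -6 × 0.9 = -5.4°C → T = 10.86°C
2700 → 1800 m (dry descent, 9.8°C/km): ΔT = +9.8 × 0.9 = +8.82°C → T = 19.68°C

19.68°C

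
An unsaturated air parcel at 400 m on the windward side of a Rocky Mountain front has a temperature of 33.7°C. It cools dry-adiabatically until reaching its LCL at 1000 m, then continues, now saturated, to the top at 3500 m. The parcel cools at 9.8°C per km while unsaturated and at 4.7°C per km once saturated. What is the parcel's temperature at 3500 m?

400–1000 m, dry: Δz = 0.6 km ⇒ ΔT = -5.88°C; T = 27.82°C
1000–3500 m, saturated: Δz = 2.5 km ⇒ ΔT = -11.75°C; T = 16.07°C

16.07°C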